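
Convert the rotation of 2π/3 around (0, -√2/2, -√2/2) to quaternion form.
0.5 - 0.6124j - 0.6124k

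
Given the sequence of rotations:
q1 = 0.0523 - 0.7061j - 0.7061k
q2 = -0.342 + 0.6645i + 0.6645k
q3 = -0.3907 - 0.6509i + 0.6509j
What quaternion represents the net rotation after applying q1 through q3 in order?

q2 · q1 = 0.4513 + 0.504i + 0.7107j - 0.193k
q3 · q2 · q1 = -0.3109 - 0.6163i - 0.1095j - 0.7152k
-0.3109 - 0.6163i - 0.1095j - 0.7152k


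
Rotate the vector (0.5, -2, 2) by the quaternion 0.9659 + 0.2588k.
(1.433, -1.482, 2)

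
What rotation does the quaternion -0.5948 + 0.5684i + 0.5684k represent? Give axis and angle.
axis = (√2/2, 0, √2/2), θ = 253°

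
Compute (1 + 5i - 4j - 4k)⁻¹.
0.0172 - 0.0862i + 0.069j + 0.069k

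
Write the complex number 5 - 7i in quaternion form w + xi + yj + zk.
5 - 7i + 0j + 0k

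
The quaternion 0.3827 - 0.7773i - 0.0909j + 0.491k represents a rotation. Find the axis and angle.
axis = (-0.8414, -0.0984, 0.5315), θ = 3π/4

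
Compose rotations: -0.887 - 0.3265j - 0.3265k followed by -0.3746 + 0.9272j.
0.635 - 0.3027i - 0.7001j + 0.1223k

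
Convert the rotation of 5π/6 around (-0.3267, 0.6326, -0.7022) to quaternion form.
0.2588 - 0.3156i + 0.611j - 0.6783k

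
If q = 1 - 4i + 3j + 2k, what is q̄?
1 + 4i - 3j - 2k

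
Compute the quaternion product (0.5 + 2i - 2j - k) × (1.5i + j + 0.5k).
-0.5 + 0.75i - 2j + 5.25k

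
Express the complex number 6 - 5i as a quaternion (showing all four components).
6 - 5i + 0j + 0k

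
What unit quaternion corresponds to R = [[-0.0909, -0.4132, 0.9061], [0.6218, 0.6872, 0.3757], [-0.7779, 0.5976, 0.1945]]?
0.6691 + 0.0829i + 0.6292j + 0.3867k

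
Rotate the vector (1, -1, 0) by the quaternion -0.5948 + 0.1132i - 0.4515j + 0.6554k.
(-0.944, -0.997, 0.338)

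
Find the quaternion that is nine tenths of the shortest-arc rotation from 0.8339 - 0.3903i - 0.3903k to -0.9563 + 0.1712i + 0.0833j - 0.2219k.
0.9638 - 0.1986i - 0.0761j + 0.1606k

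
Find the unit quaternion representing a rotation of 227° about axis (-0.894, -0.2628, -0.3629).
-0.3987 - 0.8199i - 0.241j - 0.3328k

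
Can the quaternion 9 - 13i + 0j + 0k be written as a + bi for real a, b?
Yes. The quaternion 9 - 13i has j- and k-coefficients y = z = 0, so it lies in the complex subalgebra spanned by 1 and i.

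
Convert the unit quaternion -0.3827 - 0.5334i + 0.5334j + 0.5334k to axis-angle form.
axis = (-√3/3, √3/3, √3/3), θ = 5π/4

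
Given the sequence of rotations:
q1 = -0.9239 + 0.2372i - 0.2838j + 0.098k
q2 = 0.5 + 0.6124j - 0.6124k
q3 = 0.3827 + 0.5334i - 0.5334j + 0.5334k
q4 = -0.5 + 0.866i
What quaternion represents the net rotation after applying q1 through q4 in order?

q2 · q1 = -0.2281 + 0.0048i - 0.853j + 0.4695k
q3 · q2 · q1 = -0.7953 + 0.0847i - 0.4526j - 0.3944k
q4 · q3 · q2 · q1 = 0.3243 - 0.7311i + 0.5679j - 0.1948k
0.3243 - 0.7311i + 0.5679j - 0.1948k


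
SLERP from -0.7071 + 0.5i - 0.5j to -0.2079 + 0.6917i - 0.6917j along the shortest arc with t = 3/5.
-0.4258 + 0.6398i - 0.6398j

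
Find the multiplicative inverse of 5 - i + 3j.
0.1429 + 0.0286i - 0.0857j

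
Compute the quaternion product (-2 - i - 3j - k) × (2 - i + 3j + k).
5 - 10j - 10k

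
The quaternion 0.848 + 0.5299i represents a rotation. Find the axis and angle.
axis = (1, 0, 0), θ = 64°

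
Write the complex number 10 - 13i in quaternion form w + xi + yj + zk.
10 - 13i + 0j + 0k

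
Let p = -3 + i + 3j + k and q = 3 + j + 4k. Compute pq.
-16 + 14i + 2j - 8k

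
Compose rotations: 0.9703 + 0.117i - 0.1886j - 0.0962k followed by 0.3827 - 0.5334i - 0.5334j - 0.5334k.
0.2818 - 0.5221i - 0.7035j - 0.3914k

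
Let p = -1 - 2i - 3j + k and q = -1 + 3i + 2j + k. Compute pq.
12 - 6i + 6j + 3k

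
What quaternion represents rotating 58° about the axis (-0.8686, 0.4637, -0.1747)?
0.8746 - 0.4211i + 0.2248j - 0.0847k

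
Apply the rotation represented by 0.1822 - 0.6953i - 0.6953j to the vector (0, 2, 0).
(1.934, 0.066, -0.507)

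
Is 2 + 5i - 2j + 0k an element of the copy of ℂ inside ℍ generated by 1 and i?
No. The quaternion 2 + 5i - 2j has j-coefficient y = -2 and k-coefficient z = 0, not both zero, so it does not lie in the complex subalgebra spanned by 1 and i.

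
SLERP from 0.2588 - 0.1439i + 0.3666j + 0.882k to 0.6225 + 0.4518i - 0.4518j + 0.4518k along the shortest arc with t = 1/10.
0.327 - 0.0777i + 0.2891j + 0.8964k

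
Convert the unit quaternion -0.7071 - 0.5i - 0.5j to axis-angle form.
axis = (-√2/2, -√2/2, 0), θ = 3π/2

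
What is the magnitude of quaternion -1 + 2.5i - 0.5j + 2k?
3.391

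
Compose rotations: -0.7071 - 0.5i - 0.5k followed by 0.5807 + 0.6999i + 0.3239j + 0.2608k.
0.0697 - 0.9472i - 0.0095j - 0.3128k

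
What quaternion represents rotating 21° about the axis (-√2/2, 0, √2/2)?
0.9833 - 0.1289i + 0.1289k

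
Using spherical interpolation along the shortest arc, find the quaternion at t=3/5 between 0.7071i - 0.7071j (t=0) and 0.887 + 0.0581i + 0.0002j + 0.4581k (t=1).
0.7052 + 0.4527i - 0.4064j + 0.3642k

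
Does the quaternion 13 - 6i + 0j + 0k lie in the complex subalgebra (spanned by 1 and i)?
Yes. The quaternion 13 - 6i has j- and k-coefficients y = z = 0, so it lies in the complex subalgebra spanned by 1 and i.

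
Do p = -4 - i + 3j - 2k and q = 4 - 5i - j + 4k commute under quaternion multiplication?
No: pq = -10 + 26i + 30j - 8k ≠ -10 + 6i + 2j - 40k = qp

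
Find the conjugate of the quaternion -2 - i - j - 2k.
-2 + i + j + 2k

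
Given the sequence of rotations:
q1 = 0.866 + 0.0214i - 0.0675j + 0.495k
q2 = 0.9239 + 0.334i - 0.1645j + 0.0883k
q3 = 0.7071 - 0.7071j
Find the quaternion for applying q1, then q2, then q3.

q2 · q1 = 0.7381 + 0.2335i - 0.3683j + 0.5148k
q3 · q2 · q1 = 0.2615 - 0.1989i - 0.7823j + 0.5291k
0.2615 - 0.1989i - 0.7823j + 0.5291k


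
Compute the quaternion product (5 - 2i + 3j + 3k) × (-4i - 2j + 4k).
-14 - 2i - 14j + 36k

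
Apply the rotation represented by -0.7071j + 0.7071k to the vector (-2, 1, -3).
(2, 3, -1)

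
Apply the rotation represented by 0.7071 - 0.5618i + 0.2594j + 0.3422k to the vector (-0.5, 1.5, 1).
(-1.496, 1.078, -0.316)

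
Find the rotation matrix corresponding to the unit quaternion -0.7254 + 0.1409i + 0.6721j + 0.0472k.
[[0.0921, 0.2579, -0.9618], [0.1209, 0.9558, 0.2679], [0.9884, -0.141, 0.0569]]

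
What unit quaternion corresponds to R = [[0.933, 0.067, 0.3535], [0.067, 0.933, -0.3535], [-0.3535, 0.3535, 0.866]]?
0.9659 + 0.183i + 0.183j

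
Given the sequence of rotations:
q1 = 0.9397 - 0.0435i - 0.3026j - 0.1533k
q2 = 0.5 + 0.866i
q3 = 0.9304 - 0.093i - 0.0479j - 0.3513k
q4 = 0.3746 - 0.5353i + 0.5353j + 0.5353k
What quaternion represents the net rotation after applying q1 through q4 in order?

q2 · q1 = 0.5075 + 0.792i - 0.0185j - 0.3387k
q3 · q2 · q1 = 0.426 + 0.6994i - 0.3513j - 0.4538k
q4 · q3 · q2 · q1 = 0.9649 - 0.0209i + 0.2279j - 0.1283k
0.9649 - 0.0209i + 0.2279j - 0.1283k


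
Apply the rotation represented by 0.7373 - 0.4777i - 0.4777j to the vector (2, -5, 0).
(-1.195, -1.805, 4.931)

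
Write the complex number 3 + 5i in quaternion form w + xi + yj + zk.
3 + 5i + 0j + 0k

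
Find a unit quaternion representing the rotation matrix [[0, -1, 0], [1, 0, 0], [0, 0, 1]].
0.7071 + 0.7071k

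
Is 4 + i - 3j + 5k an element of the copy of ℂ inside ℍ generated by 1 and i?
No. The quaternion 4 + i - 3j + 5k has j-coefficient y = -3 and k-coefficient z = 5, not both zero, so it does not lie in the complex subalgebra spanned by 1 and i.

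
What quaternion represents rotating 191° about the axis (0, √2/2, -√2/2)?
-0.0958 + 0.7039j - 0.7039k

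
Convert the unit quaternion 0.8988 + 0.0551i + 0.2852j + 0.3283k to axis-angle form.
axis = (0.1257, 0.6506, 0.7489), θ = 52°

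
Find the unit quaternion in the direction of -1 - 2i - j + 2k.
-0.3162 - 0.6325i - 0.3162j + 0.6325k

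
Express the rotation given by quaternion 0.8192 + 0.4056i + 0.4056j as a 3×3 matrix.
[[0.671, 0.329, 0.6645], [0.329, 0.671, -0.6645], [-0.6645, 0.6645, 0.342]]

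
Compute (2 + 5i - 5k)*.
2 - 5i + 5k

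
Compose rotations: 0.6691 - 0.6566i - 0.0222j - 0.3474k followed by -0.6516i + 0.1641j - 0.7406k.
-0.6815 - 0.5094i + 0.3697j - 0.3733k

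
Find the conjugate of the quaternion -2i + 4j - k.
2i - 4j + k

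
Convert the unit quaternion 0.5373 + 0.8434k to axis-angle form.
axis = (0, 0, 1), θ = 115°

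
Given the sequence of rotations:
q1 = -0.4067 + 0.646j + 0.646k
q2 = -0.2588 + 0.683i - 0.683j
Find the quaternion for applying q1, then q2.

q2 · q1 = 0.5465 - 0.719i - 0.3306j + 0.274k
0.5465 - 0.719i - 0.3306j + 0.274k


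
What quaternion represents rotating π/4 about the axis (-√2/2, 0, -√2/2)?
0.9239 - 0.2706i - 0.2706k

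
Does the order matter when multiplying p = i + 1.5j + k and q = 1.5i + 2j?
Yes: pq = -4.5 - 2i + 1.5j - 0.25k ≠ -4.5 + 2i - 1.5j + 0.25k = qp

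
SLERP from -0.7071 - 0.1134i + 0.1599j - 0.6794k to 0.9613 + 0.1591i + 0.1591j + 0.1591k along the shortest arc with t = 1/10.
-0.7497 - 0.1208i + 0.1289j - 0.6378k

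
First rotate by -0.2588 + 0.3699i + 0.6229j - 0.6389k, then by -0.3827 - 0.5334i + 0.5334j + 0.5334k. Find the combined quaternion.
0.3049 - 0.6766i - 0.5199j - 0.4231k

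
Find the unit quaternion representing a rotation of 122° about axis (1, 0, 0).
0.4848 + 0.8746i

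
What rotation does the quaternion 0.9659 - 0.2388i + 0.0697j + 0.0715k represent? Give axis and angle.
axis = (-0.9226, 0.2693, 0.2762), θ = π/6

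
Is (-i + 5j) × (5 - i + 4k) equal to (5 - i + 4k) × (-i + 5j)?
No: pq = -1 + 15i + 29j + 5k ≠ -1 - 25i + 21j - 5k = qp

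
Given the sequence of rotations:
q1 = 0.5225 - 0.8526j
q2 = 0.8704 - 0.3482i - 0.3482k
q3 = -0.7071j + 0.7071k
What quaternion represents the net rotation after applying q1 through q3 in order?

q2 · q1 = 0.4548 - 0.4788i - 0.7421j + 0.1149k
q3 · q2 · q1 = -0.606 + 0.4435i - 0.6601j - 0.017k
-0.606 + 0.4435i - 0.6601j - 0.017k


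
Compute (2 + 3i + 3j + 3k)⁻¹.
0.0645 - 0.0968i - 0.0968j - 0.0968k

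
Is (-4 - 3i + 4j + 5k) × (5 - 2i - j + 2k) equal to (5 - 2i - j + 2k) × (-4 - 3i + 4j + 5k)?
No: pq = -32 + 6i + 20j + 28k ≠ -32 - 20i + 28j + 6k = qp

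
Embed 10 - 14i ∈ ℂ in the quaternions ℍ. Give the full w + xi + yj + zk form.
10 - 14i + 0j + 0k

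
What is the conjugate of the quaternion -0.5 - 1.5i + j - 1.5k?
-0.5 + 1.5i - j + 1.5k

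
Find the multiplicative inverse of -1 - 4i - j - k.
-0.0526 + 0.2105i + 0.0526j + 0.0526k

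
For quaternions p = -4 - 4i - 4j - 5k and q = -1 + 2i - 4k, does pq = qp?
No: pq = -8 + 12i - 22j + 29k ≠ -8 - 20i + 30j + 13k = qp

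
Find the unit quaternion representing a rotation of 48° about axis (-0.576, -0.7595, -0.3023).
0.9135 - 0.2343i - 0.3089j - 0.123k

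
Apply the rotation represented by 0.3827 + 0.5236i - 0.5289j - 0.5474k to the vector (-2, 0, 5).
(-4.573, 2.837, -0.202)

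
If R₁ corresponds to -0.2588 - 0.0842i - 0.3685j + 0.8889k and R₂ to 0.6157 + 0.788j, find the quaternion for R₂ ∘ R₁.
0.131 + 0.6486i - 0.4308j + 0.6136k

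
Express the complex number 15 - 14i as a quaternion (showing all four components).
15 - 14i + 0j + 0k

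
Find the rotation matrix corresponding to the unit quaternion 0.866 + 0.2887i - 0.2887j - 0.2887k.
[[0.6666, 0.3333, -0.6667], [-0.6667, 0.6666, -0.3333], [0.3333, 0.6667, 0.6666]]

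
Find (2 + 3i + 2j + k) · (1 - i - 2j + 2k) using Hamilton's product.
7 + 7i - 9j + k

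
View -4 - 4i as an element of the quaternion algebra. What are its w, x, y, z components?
-4 - 4i + 0j + 0k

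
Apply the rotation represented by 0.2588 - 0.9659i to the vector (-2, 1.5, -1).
(-2, -1.799, 0.116)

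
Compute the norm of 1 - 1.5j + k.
2.062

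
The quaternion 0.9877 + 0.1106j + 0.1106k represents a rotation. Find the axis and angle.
axis = (0, √2/2, √2/2), θ = 18°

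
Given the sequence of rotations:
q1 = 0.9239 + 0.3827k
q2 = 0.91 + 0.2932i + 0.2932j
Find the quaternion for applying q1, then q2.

q2 · q1 = 0.8407 + 0.3831i + 0.1587j + 0.3483k
0.8407 + 0.3831i + 0.1587j + 0.3483k


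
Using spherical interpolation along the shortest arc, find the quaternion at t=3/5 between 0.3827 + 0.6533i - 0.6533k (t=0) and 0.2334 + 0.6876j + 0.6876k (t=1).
0.0245 + 0.324i - 0.4868j - 0.8108k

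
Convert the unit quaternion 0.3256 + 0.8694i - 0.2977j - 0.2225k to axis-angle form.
axis = (0.9195, -0.3149, -0.2353), θ = 142°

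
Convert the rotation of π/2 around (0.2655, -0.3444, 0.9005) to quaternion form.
0.7071 + 0.1877i - 0.2435j + 0.6367k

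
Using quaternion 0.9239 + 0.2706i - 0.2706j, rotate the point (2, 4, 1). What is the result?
(0.621, 2.621, 3.707)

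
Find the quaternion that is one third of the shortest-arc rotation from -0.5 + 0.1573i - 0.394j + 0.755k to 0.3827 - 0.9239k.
-0.4724 + 0.1071i - 0.2683j + 0.8327k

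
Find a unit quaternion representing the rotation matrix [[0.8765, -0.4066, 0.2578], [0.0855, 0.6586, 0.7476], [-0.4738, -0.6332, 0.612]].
0.887 - 0.3892i + 0.2062j + 0.1387k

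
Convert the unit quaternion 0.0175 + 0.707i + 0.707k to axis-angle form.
axis = (√2/2, 0, √2/2), θ = 178°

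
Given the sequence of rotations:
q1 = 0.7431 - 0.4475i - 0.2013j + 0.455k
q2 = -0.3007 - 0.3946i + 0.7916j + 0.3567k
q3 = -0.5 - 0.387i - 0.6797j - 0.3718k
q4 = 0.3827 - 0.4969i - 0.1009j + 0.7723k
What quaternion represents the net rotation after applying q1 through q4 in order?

q2 · q1 = -0.403 + 0.2733i + 0.6687j + 0.5619k
q3 · q2 · q1 = 0.9707 - 0.114i + 0.0554j - 0.2041k
q4 · q3 · q2 · q1 = 0.4781 - 0.5482i - 0.2662j + 0.6325k
0.4781 - 0.5482i - 0.2662j + 0.6325k


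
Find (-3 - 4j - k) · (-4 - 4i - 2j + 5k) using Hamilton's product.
9 - 10i + 26j - 27k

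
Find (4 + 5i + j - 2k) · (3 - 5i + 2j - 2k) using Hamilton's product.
31 - 3i + 31j + k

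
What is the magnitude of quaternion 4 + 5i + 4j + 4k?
√73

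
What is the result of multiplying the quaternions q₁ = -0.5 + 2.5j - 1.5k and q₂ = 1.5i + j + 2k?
0.5 + 5.75i - 2.75j - 4.75k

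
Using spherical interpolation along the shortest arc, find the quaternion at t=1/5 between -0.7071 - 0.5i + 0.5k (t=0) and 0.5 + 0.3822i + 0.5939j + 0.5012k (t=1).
-0.7613 - 0.5458i - 0.1564j + 0.3132k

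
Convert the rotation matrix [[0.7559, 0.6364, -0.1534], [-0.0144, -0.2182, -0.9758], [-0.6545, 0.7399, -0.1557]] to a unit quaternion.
0.5878 + 0.7297i + 0.2131j - 0.2768k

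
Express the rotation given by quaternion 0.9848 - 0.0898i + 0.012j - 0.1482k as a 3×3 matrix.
[[0.9558, 0.2897, 0.0503], [-0.294, 0.9399, 0.1733], [0.003, -0.1804, 0.9836]]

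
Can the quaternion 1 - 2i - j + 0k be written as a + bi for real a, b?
No. The quaternion 1 - 2i - j has j-coefficient y = -1 and k-coefficient z = 0, not both zero, so it does not lie in the complex subalgebra spanned by 1 and i.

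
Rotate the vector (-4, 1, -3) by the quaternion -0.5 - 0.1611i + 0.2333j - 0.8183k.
(0.808, -1.735, -4.726)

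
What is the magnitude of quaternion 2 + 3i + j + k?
√15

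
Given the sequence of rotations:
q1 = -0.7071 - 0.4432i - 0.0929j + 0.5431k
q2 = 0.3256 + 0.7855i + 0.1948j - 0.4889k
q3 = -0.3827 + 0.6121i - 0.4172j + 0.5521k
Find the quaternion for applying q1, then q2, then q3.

q2 · q1 = 0.4015 - 0.6394i - 0.3779j + 0.5359k
q3 · q2 · q1 = -0.2158 + 0.4755i - 0.7039j - 0.4815k
-0.2158 + 0.4755i - 0.7039j - 0.4815k


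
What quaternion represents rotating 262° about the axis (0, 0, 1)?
-0.6561 + 0.7547k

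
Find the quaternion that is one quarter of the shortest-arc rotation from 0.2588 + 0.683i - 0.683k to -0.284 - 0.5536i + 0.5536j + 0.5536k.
0.2743 + 0.6721i - 0.1463j - 0.6721k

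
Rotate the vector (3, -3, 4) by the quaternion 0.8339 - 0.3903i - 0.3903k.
(1.352, -0.521, 5.648)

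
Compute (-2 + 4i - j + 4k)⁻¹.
-0.0541 - 0.1081i + 0.027j - 0.1081k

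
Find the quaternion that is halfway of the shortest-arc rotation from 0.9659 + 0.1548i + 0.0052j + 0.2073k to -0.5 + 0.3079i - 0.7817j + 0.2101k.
0.8774 - 0.0916i + 0.471j - 0.0017k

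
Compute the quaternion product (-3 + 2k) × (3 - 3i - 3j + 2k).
-13 + 15i + 3j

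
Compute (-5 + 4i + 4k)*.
-5 - 4i - 4k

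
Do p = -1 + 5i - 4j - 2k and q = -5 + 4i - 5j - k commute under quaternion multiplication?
No: pq = -37 - 35i + 22j + 2k ≠ -37 - 23i + 28j + 20k = qp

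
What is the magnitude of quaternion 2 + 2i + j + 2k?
√13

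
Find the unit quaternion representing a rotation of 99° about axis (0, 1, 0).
0.6494 + 0.7604j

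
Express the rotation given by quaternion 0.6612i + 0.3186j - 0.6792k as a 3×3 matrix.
[[-0.1256, 0.4213, -0.8982], [0.4213, -0.797, -0.4328], [-0.8982, -0.4328, -0.0774]]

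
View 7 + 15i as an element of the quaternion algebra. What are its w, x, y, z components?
7 + 15i + 0j + 0k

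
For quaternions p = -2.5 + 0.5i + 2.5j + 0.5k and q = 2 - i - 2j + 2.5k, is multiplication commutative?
No: pq = -0.75 + 10.75i + 8.25j - 3.75k ≠ -0.75 - 3.75i + 11.75j - 6.75k = qp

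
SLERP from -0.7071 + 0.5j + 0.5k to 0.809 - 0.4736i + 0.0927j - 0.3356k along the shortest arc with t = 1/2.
-0.8238 + 0.2573i + 0.2213j + 0.454k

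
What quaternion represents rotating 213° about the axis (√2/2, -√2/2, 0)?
-0.284 + 0.678i - 0.678j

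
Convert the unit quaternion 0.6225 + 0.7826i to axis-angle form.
axis = (1, 0, 0), θ = 103°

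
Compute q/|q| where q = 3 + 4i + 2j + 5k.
0.4082 + 0.5443i + 0.2722j + 0.6804k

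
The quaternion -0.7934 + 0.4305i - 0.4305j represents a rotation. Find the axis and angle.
axis = (√2/2, -√2/2, 0), θ = 285°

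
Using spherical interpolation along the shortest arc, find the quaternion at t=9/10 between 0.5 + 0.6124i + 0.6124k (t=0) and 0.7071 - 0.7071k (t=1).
-0.6164 + 0.0913i + 0.7822k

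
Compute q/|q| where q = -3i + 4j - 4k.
-0.4685i + 0.6247j - 0.6247k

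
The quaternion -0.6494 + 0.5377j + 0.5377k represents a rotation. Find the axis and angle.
axis = (0, √2/2, √2/2), θ = 261°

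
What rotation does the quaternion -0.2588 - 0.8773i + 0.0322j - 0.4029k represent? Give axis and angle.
axis = (-0.9082, 0.0333, -0.4171), θ = 7π/6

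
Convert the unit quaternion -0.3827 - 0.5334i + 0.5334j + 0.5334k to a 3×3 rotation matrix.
[[-0.1381, -0.1608, -0.9773], [-0.9773, -0.1381, 0.1608], [-0.1608, 0.9773, -0.1381]]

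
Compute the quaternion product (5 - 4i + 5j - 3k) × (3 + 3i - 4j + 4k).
59 + 11i + 2j + 12k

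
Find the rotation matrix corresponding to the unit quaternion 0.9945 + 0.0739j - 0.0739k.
[[0.9782, 0.147, 0.147], [-0.147, 0.9891, -0.0109], [-0.147, -0.0109, 0.9891]]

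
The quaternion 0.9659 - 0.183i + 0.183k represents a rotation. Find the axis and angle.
axis = (-√2/2, 0, √2/2), θ = π/6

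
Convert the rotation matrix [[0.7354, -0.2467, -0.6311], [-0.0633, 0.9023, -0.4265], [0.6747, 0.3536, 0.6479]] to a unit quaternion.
0.9063 + 0.2152i - 0.3602j + 0.0506k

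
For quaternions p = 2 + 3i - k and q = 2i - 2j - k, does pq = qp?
No: pq = -7 + 2i - 3j - 8k ≠ -7 + 6i - 5j + 4k = qp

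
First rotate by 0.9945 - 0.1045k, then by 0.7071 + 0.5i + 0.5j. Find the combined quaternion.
0.7032 + 0.445i + 0.5495j - 0.0739k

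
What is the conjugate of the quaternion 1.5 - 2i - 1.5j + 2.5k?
1.5 + 2i + 1.5j - 2.5k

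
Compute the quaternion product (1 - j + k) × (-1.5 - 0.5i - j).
-2.5 + 0.5i - 2k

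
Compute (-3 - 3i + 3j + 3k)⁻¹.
-0.0833 + 0.0833i - 0.0833j - 0.0833k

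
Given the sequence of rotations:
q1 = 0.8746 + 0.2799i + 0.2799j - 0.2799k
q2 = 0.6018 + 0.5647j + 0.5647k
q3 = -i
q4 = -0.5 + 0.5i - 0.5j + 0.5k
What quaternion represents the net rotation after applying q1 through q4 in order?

q2 · q1 = 0.5263 - 0.1477i + 0.8204j + 0.1674k
q3 · q2 · q1 = -0.1477 - 0.5263i + 0.1674j - 0.8204k
q4 · q3 · q2 · q1 = 0.8309 + 0.5158i + 0.1372j + 0.1569k
0.8309 + 0.5158i + 0.1372j + 0.1569k


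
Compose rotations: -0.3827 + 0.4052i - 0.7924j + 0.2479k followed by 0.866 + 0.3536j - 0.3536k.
0.0364 + 0.1584i - 0.9648j + 0.2067k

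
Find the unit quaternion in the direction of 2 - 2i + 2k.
0.5774 - 0.5774i + 0.5774k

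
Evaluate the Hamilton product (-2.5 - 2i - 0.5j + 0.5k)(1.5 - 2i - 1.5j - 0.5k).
-8.25 + 3i + j + 4k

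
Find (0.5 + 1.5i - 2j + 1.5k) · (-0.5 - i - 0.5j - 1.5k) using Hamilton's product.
2.5 + 2.5i + 1.5j - 4.25k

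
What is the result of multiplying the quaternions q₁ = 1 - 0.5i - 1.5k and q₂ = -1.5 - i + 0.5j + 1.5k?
0.25 + 0.5i + 2.75j + 3.5k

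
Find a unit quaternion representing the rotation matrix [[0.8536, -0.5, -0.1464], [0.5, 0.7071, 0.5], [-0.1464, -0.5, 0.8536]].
0.9239 - 0.2706i + 0.2706k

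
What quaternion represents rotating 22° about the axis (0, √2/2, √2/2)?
0.9816 + 0.1349j + 0.1349k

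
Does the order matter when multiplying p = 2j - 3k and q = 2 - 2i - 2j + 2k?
Yes: pq = 10 - 2i + 10j - 2k ≠ 10 + 2i - 2j - 10k = qp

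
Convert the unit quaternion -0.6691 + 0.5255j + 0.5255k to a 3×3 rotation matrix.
[[-0.1046, 0.7032, -0.7032], [-0.7032, 0.4477, 0.5523], [0.7032, 0.5523, 0.4477]]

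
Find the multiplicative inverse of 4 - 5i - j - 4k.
0.069 + 0.0862i + 0.0172j + 0.069k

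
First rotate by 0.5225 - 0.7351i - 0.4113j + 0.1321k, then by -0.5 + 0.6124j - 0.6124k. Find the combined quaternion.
0.0715 + 0.1966i + 0.9758j + 0.0641k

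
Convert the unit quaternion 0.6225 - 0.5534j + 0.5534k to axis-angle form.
axis = (0, -√2/2, √2/2), θ = 103°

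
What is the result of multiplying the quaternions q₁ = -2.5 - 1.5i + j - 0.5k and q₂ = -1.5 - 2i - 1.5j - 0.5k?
2 + 6i + 2.5j + 6.25k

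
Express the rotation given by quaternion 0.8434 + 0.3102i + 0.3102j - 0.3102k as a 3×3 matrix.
[[0.6151, 0.7157, 0.3308], [-0.3308, 0.6151, -0.7157], [-0.7157, 0.3308, 0.6151]]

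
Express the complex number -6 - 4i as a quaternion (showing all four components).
-6 - 4i + 0j + 0k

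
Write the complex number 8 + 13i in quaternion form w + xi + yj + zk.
8 + 13i + 0j + 0k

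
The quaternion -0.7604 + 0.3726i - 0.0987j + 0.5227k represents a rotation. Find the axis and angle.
axis = (0.5737, -0.152, 0.8048), θ = 279°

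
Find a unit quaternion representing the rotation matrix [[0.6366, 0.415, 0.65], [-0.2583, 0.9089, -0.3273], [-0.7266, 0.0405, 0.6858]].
0.8988 + 0.1023i + 0.3829j - 0.1873k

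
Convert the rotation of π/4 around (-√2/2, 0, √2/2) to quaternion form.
0.9239 - 0.2706i + 0.2706k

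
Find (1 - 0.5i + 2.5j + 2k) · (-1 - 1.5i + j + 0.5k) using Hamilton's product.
-5.25 - 1.75i - 4.25j + 1.75k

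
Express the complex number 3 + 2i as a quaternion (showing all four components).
3 + 2i + 0j + 0k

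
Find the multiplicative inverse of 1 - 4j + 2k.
0.0476 + 0.1905j - 0.0952k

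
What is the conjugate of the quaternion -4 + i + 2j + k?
-4 - i - 2j - k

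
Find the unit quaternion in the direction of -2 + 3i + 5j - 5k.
-0.252 + 0.378i + 0.6299j - 0.6299k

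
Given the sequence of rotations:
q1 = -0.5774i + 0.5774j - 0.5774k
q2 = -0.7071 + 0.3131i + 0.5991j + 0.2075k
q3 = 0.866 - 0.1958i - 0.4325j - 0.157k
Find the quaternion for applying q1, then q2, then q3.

q2 · q1 = -0.0453 - 0.0575i - 0.3473j + 0.935k
q3 · q2 · q1 = -0.0539 - 0.4998i - 0.0891j + 0.86k
-0.0539 - 0.4998i - 0.0891j + 0.86k


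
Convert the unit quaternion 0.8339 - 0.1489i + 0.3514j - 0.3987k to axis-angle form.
axis = (-0.2698, 0.6367, -0.7224), θ = 67°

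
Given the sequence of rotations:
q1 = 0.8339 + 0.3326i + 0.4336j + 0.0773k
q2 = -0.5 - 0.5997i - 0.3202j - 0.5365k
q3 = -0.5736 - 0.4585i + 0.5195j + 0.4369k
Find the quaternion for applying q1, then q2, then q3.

q2 · q1 = -0.0372 - 0.4585i - 0.6159j - 0.6396k
q3 · q2 · q1 = 0.4105 + 0.2169i - 0.1596j + 0.8712k
0.4105 + 0.2169i - 0.1596j + 0.8712k


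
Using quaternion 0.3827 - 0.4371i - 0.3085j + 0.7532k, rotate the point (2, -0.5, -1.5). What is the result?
(0.845, 2.146, -1.086)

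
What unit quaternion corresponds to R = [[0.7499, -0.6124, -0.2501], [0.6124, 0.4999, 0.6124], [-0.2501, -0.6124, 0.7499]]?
0.866 - 0.3536i + 0.3536k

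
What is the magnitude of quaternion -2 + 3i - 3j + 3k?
√31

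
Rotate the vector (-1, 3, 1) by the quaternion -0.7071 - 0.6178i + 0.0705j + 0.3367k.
(-0.112, -0.233, 3.307)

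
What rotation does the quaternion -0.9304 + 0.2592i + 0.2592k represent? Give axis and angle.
axis = (√2/2, 0, √2/2), θ = 317°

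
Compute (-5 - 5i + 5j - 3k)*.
-5 + 5i - 5j + 3k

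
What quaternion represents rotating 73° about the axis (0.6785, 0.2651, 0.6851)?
0.8039 + 0.4036i + 0.1577j + 0.4075k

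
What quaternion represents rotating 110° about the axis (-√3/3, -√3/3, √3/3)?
0.5736 - 0.4729i - 0.4729j + 0.4729k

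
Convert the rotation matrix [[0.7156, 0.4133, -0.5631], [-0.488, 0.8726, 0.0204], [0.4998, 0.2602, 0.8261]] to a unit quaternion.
0.9239 + 0.0649i - 0.2876j - 0.2439k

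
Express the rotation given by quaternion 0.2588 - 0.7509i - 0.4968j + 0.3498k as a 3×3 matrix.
[[0.2617, 0.565, -0.7825], [0.9272, -0.3724, 0.0411], [-0.2682, -0.7362, -0.6213]]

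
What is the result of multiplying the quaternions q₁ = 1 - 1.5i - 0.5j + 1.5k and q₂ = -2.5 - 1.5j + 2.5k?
-7 + 4.75i + 3.5j + k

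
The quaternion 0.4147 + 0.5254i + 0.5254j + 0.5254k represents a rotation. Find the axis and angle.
axis = (√3/3, √3/3, √3/3), θ = 131°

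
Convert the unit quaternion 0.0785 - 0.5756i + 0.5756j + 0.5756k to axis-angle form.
axis = (-√3/3, √3/3, √3/3), θ = 171°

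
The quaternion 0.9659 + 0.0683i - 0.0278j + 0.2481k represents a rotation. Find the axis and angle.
axis = (0.2639, -0.1074, 0.9586), θ = π/6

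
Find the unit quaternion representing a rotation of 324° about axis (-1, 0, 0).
-0.9511 - 0.309i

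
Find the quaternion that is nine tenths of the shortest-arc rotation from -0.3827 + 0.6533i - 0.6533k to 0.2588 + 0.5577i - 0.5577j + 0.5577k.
-0.3086 - 0.4473i + 0.5435j - 0.6398k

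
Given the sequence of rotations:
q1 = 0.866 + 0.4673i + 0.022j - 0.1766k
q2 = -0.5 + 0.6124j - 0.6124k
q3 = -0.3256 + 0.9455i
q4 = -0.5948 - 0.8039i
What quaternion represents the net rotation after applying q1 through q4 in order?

q2 · q1 = -0.5546 - 0.3283i + 0.2332j - 0.7282k
q3 · q2 · q1 = 0.491 - 0.4175i + 0.6126j + 0.4576k
q4 · q3 · q2 · q1 = -0.6277 - 0.1464i + 0.0035j - 0.7646k
-0.6277 - 0.1464i + 0.0035j - 0.7646k


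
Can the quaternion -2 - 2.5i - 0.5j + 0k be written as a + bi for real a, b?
No. The quaternion -2 - 2.5i - 0.5j has j-coefficient y = -0.5 and k-coefficient z = 0, not both zero, so it does not lie in the complex subalgebra spanned by 1 and i.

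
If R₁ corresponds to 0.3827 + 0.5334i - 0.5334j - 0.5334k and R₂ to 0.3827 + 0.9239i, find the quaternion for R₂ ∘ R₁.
-0.3463 + 0.5577i + 0.2887j - 0.6969k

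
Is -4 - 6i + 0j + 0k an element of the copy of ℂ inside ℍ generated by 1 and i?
Yes. The quaternion -4 - 6i has j- and k-coefficients y = z = 0, so it lies in the complex subalgebra spanned by 1 and i.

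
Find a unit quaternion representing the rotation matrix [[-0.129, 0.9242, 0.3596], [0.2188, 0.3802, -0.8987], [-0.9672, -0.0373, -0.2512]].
0.5 + 0.4307i + 0.6634j - 0.3527k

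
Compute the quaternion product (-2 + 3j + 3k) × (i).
-2i + 3j - 3k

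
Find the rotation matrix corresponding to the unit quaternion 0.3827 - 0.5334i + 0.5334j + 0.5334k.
[[-0.1381, -0.9773, -0.1608], [-0.1608, -0.1381, 0.9773], [-0.9773, 0.1608, -0.1381]]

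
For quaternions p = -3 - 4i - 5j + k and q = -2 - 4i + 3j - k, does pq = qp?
No: pq = 6 + 22i - 7j - 31k ≠ 6 + 18i + 9j + 33k = qp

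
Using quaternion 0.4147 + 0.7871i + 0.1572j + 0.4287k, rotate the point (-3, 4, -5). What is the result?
(-6.208, -1.645, 2.959)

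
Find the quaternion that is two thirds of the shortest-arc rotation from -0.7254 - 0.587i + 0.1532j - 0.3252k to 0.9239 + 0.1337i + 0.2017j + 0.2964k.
-0.8948 - 0.2997i - 0.0853j - 0.3197k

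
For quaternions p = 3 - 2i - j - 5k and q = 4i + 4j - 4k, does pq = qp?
No: pq = -8 + 36i - 16j - 16k ≠ -8 - 12i + 40j - 8k = qp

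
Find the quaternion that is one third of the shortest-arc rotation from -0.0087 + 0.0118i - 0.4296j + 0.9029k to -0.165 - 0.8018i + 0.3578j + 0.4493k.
-0.0796 - 0.3438i - 0.1846j + 0.9173k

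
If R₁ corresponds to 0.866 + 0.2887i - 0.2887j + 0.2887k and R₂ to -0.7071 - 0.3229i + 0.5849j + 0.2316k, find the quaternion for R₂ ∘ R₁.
-0.4171 - 0.248i + 0.8707j - 0.0792k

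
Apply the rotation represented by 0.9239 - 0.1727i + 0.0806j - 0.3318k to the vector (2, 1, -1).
(1.855, -0.827, -1.369)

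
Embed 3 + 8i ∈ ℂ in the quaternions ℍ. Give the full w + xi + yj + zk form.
3 + 8i + 0j + 0k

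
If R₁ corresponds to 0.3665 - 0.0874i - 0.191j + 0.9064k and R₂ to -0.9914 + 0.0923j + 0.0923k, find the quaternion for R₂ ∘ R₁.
-0.4294 + 0.1879i + 0.2151j - 0.8567k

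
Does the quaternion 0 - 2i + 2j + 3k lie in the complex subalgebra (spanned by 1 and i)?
No. The quaternion -2i + 2j + 3k has j-coefficient y = 2 and k-coefficient z = 3, not both zero, so it does not lie in the complex subalgebra spanned by 1 and i.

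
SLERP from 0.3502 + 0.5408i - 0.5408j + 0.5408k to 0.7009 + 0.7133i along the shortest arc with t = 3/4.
0.6575 + 0.7215i - 0.1535j + 0.1535k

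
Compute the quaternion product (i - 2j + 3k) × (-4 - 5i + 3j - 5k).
26 - 3i - 2j - 19k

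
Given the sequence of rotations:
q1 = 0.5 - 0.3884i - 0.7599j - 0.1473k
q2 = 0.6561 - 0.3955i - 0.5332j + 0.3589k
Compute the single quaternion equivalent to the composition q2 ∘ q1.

q2 · q1 = -0.1779 - 0.1013i - 0.9628j + 0.1763k
-0.1779 - 0.1013i - 0.9628j + 0.1763k


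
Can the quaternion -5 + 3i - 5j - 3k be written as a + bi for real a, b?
No. The quaternion -5 + 3i - 5j - 3k has j-coefficient y = -5 and k-coefficient z = -3, not both zero, so it does not lie in the complex subalgebra spanned by 1 and i.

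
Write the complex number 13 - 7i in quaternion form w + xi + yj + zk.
13 - 7i + 0j + 0k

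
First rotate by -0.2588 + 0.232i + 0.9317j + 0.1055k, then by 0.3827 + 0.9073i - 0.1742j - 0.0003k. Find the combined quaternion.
-0.1472 - 0.1641i + 0.3059j + 0.9262k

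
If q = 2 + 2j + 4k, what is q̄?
2 - 2j - 4k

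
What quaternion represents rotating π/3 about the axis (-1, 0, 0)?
0.866 - 0.5i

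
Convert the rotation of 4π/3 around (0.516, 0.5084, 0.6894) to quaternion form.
-0.5 + 0.4469i + 0.4403j + 0.597k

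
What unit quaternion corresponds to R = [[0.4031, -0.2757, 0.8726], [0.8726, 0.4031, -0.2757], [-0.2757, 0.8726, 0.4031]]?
0.7432 + 0.3863i + 0.3863j + 0.3863k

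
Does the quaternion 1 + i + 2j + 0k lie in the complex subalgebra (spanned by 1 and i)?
No. The quaternion 1 + i + 2j has j-coefficient y = 2 and k-coefficient z = 0, not both zero, so it does not lie in the complex subalgebra spanned by 1 and i.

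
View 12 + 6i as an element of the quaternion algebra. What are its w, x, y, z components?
12 + 6i + 0j + 0k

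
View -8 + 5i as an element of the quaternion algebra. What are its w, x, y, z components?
-8 + 5i + 0j + 0k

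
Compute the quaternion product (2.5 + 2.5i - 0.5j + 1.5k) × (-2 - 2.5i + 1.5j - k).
3.5 - 13i + 3.5j - 3k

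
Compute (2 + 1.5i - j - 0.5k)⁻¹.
0.2667 - 0.2i + 0.1333j + 0.0667k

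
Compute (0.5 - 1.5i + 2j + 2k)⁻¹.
0.0476 + 0.1429i - 0.1905j - 0.1905k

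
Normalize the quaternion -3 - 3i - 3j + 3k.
-0.5 - 0.5i - 0.5j + 0.5k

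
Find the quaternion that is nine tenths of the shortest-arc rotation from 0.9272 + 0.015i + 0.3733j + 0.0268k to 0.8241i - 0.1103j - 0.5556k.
0.1412 - 0.8067i + 0.1651j + 0.5495k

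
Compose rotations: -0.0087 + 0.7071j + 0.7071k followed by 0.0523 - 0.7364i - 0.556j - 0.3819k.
0.6627 - 0.1167i + 0.5625j - 0.4804k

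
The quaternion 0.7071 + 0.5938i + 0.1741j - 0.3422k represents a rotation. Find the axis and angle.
axis = (0.8398, 0.2462, -0.4839), θ = π/2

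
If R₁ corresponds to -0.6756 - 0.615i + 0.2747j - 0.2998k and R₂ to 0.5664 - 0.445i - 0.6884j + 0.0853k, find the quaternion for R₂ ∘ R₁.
-0.4417 + 0.1353i + 0.4348j - 0.773k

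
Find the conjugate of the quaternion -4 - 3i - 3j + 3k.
-4 + 3i + 3j - 3k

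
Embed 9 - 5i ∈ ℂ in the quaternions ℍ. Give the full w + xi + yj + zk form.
9 - 5i + 0j + 0k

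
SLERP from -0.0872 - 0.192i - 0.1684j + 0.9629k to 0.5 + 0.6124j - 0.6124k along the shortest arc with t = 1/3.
-0.2425 - 0.1349i - 0.3402j + 0.8985k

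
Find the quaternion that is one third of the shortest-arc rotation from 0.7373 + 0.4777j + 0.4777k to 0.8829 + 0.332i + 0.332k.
0.8224 + 0.1174i + 0.3305j + 0.4479k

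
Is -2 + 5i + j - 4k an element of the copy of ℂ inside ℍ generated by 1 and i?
No. The quaternion -2 + 5i + j - 4k has j-coefficient y = 1 and k-coefficient z = -4, not both zero, so it does not lie in the complex subalgebra spanned by 1 and i.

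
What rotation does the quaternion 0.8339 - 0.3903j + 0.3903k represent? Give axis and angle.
axis = (0, -√2/2, √2/2), θ = 67°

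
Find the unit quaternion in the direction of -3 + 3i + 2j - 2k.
-0.5883 + 0.5883i + 0.3922j - 0.3922k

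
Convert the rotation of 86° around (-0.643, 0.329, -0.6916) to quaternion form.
0.7314 - 0.4385i + 0.2244j - 0.4717k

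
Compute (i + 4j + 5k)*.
-i - 4j - 5k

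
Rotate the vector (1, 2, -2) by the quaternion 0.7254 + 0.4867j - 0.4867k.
(0.052, 1.294, -2.706)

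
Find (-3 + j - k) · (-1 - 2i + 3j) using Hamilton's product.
9i - 8j + 3k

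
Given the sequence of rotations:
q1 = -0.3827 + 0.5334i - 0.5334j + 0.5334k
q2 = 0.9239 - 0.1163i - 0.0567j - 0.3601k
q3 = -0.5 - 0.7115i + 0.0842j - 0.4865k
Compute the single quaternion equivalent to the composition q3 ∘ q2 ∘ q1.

q2 · q1 = -0.1297 + 0.315i - 0.6012j + 0.7229k
q3 · q2 · q1 = 0.6913 - 0.2968i + 0.6508j + 0.1029k
0.6913 - 0.2968i + 0.6508j + 0.1029k


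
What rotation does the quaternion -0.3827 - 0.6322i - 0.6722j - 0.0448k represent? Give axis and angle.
axis = (-0.6843, -0.7276, -0.0485), θ = 5π/4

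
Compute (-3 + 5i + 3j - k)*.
-3 - 5i - 3j + k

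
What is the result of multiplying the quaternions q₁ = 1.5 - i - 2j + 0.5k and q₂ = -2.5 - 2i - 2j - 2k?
-8.75 + 4.5i - j - 6.25k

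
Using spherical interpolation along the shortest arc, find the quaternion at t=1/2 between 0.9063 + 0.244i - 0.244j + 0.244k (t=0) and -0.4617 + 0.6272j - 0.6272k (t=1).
0.7366 + 0.1314i - 0.4691j + 0.4691k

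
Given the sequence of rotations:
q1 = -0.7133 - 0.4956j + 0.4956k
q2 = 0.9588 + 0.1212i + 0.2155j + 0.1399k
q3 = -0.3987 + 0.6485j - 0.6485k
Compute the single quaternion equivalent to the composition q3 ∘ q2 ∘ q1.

q2 · q1 = -0.6464 + 0.0897i - 0.689j + 0.3153k
q3 · q2 · q1 = 0.909 - 0.2781i - 0.2027j + 0.2353k
0.909 - 0.2781i - 0.2027j + 0.2353k


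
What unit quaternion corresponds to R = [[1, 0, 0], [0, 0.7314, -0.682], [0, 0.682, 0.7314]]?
0.9304 + 0.3665i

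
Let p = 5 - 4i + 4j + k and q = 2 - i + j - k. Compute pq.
3 - 18i + 8j - 3k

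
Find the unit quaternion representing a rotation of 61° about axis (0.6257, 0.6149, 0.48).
0.8616 + 0.3176i + 0.3121j + 0.2436k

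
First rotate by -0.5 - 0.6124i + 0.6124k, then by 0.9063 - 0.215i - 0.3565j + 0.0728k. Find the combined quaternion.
-0.6294 - 0.6658i + 0.2653j + 0.3003k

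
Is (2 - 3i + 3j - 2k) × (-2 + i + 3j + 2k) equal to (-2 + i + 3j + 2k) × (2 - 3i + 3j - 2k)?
No: pq = -6 + 20i + 4j - 4k ≠ -6 - 4i - 4j + 20k = qp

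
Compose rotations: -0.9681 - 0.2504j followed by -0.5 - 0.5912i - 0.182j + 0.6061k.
0.4385 + 0.7241i + 0.3014j - 0.4387k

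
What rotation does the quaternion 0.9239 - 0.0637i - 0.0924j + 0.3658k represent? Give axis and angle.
axis = (-0.1665, -0.2415, 0.956), θ = π/4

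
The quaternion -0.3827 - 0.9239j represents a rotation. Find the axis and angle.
axis = (0, -1, 0), θ = 5π/4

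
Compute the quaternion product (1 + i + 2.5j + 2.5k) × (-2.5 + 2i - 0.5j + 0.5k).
-4.5 + 2i - 2.25j - 11.25k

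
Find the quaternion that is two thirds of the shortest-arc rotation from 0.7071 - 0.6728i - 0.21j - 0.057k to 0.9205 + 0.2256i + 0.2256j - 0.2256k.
0.9726 - 0.1005i + 0.0849j - 0.1918k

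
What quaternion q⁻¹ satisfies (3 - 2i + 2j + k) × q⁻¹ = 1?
0.1667 + 0.1111i - 0.1111j - 0.0556k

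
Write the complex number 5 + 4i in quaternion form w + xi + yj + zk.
5 + 4i + 0j + 0k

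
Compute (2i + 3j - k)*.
-2i - 3j + k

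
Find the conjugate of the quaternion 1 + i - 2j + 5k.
1 - i + 2j - 5k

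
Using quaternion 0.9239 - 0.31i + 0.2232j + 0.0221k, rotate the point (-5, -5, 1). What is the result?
(-3.202, -2.964, 5.654)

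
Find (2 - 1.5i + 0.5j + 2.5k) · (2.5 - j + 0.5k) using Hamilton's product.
4.25 - i + 8.75k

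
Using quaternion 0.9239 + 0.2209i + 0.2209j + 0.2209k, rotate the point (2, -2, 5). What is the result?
(4.76, -2.151, 2.391)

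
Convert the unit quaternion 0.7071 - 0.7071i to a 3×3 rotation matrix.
[[1, 0, 0], [0, 0, 1], [0, -1, 0]]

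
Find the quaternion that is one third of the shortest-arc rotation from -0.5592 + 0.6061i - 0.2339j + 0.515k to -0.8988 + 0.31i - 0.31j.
-0.7135 + 0.5348i - 0.2747j + 0.3598k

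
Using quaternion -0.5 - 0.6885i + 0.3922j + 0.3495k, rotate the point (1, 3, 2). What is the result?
(-1.871, -2.295, 2.287)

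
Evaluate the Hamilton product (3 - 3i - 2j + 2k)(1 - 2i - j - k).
-3 - 5i - 12j - 2k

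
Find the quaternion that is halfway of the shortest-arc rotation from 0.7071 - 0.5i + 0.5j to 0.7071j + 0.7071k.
0.4298 - 0.3039i + 0.7337j + 0.4298k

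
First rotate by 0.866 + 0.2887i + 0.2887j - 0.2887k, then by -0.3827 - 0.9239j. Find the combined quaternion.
-0.0647 + 0.1562i - 0.9106j + 0.3772k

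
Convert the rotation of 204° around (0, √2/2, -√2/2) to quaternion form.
-0.2079 + 0.6917j - 0.6917k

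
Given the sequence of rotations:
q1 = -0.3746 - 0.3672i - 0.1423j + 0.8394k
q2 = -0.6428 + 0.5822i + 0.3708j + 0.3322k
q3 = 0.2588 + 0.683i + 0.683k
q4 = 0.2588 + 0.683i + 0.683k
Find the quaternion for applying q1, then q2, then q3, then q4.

q2 · q1 = 0.2285 + 0.3765i - 0.6581j - 0.6107k
q3 · q2 · q1 = 0.2191 + 0.703i + 0.5039j - 0.4515k
q4 · q3 · q2 · q1 = -0.1151 - 0.0126i + 0.9189j + 0.377k
-0.1151 - 0.0126i + 0.9189j + 0.377k


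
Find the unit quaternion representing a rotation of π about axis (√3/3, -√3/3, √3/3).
0.5774i - 0.5774j + 0.5774k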